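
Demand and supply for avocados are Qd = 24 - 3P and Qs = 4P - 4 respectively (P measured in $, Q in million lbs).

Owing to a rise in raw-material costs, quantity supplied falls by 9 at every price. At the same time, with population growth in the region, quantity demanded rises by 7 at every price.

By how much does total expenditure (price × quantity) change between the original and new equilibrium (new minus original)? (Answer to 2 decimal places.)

Initially, 24 - 3P = 4P - 4, so 28 = 7P and P = 4, Q = 12.
With the change applied: demand Qd = 31 - 3P, supply Qs = 4P - 13.
New equilibrium: 31 - 3P = 4P - 13 ⇒ 44 = 7P ⇒ P = 44/7 ≈ 6.2857, Q = 85/7 ≈ 12.1429.
Expenditure moves from 4×12 = 48 to 6.2857×12.1429 = 76.3265; change = +28.33.

+28.33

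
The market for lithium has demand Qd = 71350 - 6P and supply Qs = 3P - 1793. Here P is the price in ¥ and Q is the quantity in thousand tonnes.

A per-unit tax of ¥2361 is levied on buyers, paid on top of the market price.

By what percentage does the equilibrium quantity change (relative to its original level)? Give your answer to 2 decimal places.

-20.90

Solve the original market: 71350 - 6P = 3P - 1793, hence P = 8127 and Q = 22588.
Since buyers pay the price plus the tax, the effective demand curve becomes Qd = 57184 - 6P.
New equilibrium: 57184 - 6P = 3P - 1793 ⇒ 58977 = 9P ⇒ P = 6553, Q = 17866.
%ΔQ = (17866 − 22588) / 22588 × 100 = -20.90%.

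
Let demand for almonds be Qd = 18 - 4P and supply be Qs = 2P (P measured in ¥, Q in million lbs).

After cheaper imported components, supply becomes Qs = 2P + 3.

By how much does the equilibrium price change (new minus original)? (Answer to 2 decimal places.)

-0.50

Before the shock: 18 - 4P = 2P ⇒ 18 = 6P ⇒ P = 3, Q = 6.
The shock moves the curves to Qd = 18 - 4P and Qs = 2P + 3.
Equate the new curves: 18 - 4P = 2P + 3, giving 15 = 6P, P = 2.5, Q = 8.
ΔP = 2.5 − 3 = -0.50.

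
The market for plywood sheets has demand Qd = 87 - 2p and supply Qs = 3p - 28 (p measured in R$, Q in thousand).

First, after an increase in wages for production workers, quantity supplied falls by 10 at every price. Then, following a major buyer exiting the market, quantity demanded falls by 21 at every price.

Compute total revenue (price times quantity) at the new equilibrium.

Before the shock: 87 - 2p = 3p - 28 ⇒ 115 = 5p ⇒ p = 23, Q = 41.
The new curves are Qd = 66 - 2p (demand) and Qs = 3p - 38 (supply).
New equilibrium: 66 - 2p = 3p - 38 ⇒ 104 = 5p ⇒ p = 20.8, Q = 24.4.
New expenditure = 20.8 × 24.4 = 507.52.

507.52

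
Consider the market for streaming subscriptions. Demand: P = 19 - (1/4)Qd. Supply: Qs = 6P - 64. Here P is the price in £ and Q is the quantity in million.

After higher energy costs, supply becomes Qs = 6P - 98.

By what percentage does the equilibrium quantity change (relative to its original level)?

Original equilibrium: 76 - 4P = 6P - 64 gives 140 = 10P, so P = 14 and Q = 20.
After the shift, demand is Qd = 76 - 4P and supply is Qs = 6P - 98.
Clearing the new market: 76 - 4P = 6P - 98, so P = 17.4 and Q = 6.4.
%ΔQ = (6.4 − 20) / 20 × 100 = -68%.

-68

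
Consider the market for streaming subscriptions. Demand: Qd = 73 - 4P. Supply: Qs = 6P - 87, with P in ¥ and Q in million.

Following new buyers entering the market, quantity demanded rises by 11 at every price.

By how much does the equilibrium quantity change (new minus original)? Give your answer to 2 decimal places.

+6.60

Before the shock: 73 - 4P = 6P - 87 ⇒ 160 = 10P ⇒ P = 16, Q = 9.
With the change applied: demand Qd = 84 - 4P, supply Qs = 6P - 87.
New equilibrium: 84 - 4P = 6P - 87 ⇒ 171 = 10P ⇒ P = 17.1, Q = 15.6.
ΔQ = 15.6 − 9 = +6.60.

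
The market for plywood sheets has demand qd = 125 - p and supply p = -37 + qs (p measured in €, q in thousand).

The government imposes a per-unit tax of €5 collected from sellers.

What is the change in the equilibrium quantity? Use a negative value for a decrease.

Original equilibrium: 125 - p = p + 37 gives 88 = 2p, so p = 44 and q = 81.
Since sellers keep the price net of the tax, the effective supply curve becomes qs = p + 32.
New equilibrium: 125 - p = p + 32 ⇒ 93 = 2p ⇒ p = 46.5, q = 78.5.
Δq = 78.5 − 81 = -2.5.

-2.5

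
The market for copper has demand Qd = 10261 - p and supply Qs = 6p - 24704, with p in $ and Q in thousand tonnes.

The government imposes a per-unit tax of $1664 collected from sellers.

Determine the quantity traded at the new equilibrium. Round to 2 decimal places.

Original equilibrium: 10261 - p = 6p - 24704 gives 34965 = 7p, so p = 4995 and Q = 5266.
Since sellers keep the price net of the tax, the effective supply curve becomes Qs = 6p - 34688.
Equate the new curves: 10261 - p = 6p - 34688, giving 44949 = 7p, p = 44949/7 ≈ 6421.2857, Q = 26878/7 ≈ 3839.7143.

3839.71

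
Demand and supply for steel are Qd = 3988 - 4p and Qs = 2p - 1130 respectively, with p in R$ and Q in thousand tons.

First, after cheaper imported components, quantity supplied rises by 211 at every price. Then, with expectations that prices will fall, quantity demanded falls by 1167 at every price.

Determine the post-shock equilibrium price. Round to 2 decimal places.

623.33

Solve the original market: 3988 - 4p = 2p - 1130, hence p = 853 and Q = 576.
The shock moves the curves to Qd = 2821 - 4p and Qs = 2p - 919.
Equate the new curves: 2821 - 4p = 2p - 919, giving 3740 = 6p, p = 1870/3 ≈ 623.3333, Q = 983/3 ≈ 327.6667.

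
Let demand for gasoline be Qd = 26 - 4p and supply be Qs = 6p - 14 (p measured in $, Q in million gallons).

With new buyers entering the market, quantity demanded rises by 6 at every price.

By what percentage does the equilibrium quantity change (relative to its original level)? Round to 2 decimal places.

Original equilibrium: 26 - 4p = 6p - 14 gives 40 = 10p, so p = 4 and Q = 10.
After the shift, demand is Qd = 32 - 4p and supply is Qs = 6p - 14.
New equilibrium: 32 - 4p = 6p - 14 ⇒ 46 = 10p ⇒ p = 4.6, Q = 13.6.
%ΔQ = (13.6 − 10) / 10 × 100 = +36.00%.

+36.00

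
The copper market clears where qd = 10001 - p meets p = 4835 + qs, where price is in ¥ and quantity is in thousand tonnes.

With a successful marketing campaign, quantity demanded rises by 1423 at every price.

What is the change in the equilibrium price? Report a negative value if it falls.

Before the shock: 10001 - p = p - 4835 ⇒ 14836 = 2p ⇒ p = 7418, q = 2583.
The shock moves the curves to qd = 11424 - p and qs = p - 4835.
New equilibrium: 11424 - p = p - 4835 ⇒ 16259 = 2p ⇒ p = 8129.5, q = 3294.5.
Δp = 8129.5 − 7418 = +711.5.

+711.5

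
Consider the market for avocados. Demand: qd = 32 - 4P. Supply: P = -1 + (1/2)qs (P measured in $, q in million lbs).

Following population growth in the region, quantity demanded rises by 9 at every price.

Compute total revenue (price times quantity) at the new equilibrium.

97.5

Solve the original market: 32 - 4P = 2P + 2, hence P = 5 and q = 12.
The new curves are qd = 41 - 4P (demand) and qs = 2P + 2 (supply).
New equilibrium: 41 - 4P = 2P + 2 ⇒ 39 = 6P ⇒ P = 6.5, q = 15.
New expenditure = 6.5 × 15 = 97.5.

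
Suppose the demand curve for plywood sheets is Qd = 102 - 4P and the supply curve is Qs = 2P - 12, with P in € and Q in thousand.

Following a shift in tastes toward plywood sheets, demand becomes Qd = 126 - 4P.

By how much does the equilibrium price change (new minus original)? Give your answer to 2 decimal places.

Solve the original market: 102 - 4P = 2P - 12, hence P = 19 and Q = 26.
After the shift, demand is Qd = 126 - 4P and supply is Qs = 2P - 12.
Equate the new curves: 126 - 4P = 2P - 12, giving 138 = 6P, P = 23, Q = 34.
ΔP = 23 − 19 = +4.00.

+4.00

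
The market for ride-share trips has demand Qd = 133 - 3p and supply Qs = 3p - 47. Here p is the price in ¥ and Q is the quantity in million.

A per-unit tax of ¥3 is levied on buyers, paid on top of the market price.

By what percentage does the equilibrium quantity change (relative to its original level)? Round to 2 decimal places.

-10.47

Solve the original market: 133 - 3p = 3p - 47, hence p = 30 and Q = 43.
Since buyers pay the price plus the tax, the effective demand curve becomes Qd = 124 - 3p.
Clearing the new market: 124 - 3p = 3p - 47, so p = 28.5 and Q = 38.5.
%ΔQ = (38.5 − 43) / 43 × 100 = -10.47%.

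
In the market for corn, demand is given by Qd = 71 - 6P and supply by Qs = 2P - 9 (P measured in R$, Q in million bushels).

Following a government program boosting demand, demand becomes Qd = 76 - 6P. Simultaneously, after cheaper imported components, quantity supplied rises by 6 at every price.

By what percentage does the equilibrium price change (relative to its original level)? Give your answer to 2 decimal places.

Original equilibrium: 71 - 6P = 2P - 9 gives 80 = 8P, so P = 10 and Q = 11.
With the change applied: demand Qd = 76 - 6P, supply Qs = 2P - 3.
Clearing the new market: 76 - 6P = 2P - 3, so P = 9.875 and Q = 16.75.
%ΔP = (9.875 − 10) / 10 × 100 = -1.25%.

-1.25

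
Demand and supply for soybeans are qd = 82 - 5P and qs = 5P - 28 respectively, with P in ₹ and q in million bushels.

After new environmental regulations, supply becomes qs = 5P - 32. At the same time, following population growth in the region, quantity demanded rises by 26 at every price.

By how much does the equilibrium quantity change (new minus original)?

Original equilibrium: 82 - 5P = 5P - 28 gives 110 = 10P, so P = 11 and q = 27.
The new curves are qd = 108 - 5P (demand) and qs = 5P - 32 (supply).
Equate the new curves: 108 - 5P = 5P - 32, giving 140 = 10P, P = 14, q = 38.
Δq = 38 − 27 = +11.

+11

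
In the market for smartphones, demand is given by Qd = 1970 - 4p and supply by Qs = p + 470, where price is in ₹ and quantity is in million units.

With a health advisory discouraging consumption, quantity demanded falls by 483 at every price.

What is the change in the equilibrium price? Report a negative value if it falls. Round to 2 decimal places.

Original equilibrium: 1970 - 4p = p + 470 gives 1500 = 5p, so p = 300 and Q = 770.
With the change applied: demand Qd = 1487 - 4p, supply Qs = p + 470.
Equate the new curves: 1487 - 4p = p + 470, giving 1017 = 5p, p = 203.4, Q = 673.4.
Δp = 203.4 − 300 = -96.60.

-96.60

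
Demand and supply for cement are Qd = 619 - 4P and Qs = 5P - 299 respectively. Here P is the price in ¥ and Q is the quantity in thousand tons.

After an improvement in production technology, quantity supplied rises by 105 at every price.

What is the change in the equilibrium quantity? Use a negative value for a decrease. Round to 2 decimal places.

Solve the original market: 619 - 4P = 5P - 299, hence P = 102 and Q = 211.
With the change applied: demand Qd = 619 - 4P, supply Qs = 5P - 194.
Clearing the new market: 619 - 4P = 5P - 194, so P = 271/3 ≈ 90.3333 and Q = 773/3 ≈ 257.6667.
ΔQ = 257.6667 − 211 = +46.67.

+46.67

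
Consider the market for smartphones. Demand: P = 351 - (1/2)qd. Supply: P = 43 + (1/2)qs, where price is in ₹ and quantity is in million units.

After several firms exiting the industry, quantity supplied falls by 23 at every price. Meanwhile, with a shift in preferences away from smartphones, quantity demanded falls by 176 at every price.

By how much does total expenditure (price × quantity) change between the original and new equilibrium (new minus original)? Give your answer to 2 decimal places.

Before the shock: 702 - 2P = 2P - 86 ⇒ 788 = 4P ⇒ P = 197, q = 308.
With the change applied: demand qd = 526 - 2P, supply qs = 2P - 109.
New equilibrium: 526 - 2P = 2P - 109 ⇒ 635 = 4P ⇒ P = 158.75, q = 208.5.
Expenditure moves from 197×308 = 60676 to 158.75×208.5 = 33099.375; change = -27576.63.

-27576.63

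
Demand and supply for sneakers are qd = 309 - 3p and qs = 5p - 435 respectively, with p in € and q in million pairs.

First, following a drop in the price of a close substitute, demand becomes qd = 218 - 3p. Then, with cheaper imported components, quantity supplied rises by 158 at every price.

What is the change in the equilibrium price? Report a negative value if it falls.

-31.125

Initially, 309 - 3p = 5p - 435, so 744 = 8p and p = 93, q = 30.
After the shift, demand is qd = 218 - 3p and supply is qs = 5p - 277.
New equilibrium: 218 - 3p = 5p - 277 ⇒ 495 = 8p ⇒ p = 61.875, q = 32.375.
Δp = 61.875 − 93 = -31.125.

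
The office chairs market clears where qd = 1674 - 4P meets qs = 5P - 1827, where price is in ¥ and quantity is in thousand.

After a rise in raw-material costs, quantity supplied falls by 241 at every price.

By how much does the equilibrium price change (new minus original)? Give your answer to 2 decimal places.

+26.78

Original equilibrium: 1674 - 4P = 5P - 1827 gives 3501 = 9P, so P = 389 and q = 118.
The shock moves the curves to qd = 1674 - 4P and qs = 5P - 2068.
Equate the new curves: 1674 - 4P = 5P - 2068, giving 3742 = 9P, P = 3742/9 ≈ 415.7778, q = 98/9 ≈ 10.8889.
ΔP = 415.7778 − 389 = +26.78.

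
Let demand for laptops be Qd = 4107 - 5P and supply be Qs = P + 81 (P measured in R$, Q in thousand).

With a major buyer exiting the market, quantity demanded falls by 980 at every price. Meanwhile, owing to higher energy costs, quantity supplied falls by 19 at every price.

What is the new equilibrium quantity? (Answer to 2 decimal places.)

Before the shock: 4107 - 5P = P + 81 ⇒ 4026 = 6P ⇒ P = 671, Q = 752.
After the shift, demand is Qd = 3127 - 5P and supply is Qs = P + 62.
Clearing the new market: 3127 - 5P = P + 62, so P = 3065/6 ≈ 510.8333 and Q = 3437/6 ≈ 572.8333.

572.83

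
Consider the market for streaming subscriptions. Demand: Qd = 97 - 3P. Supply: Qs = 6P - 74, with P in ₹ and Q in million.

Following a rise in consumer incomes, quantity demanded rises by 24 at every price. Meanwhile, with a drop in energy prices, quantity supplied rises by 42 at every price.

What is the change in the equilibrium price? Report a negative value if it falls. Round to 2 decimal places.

-2.00

Original equilibrium: 97 - 3P = 6P - 74 gives 171 = 9P, so P = 19 and Q = 40.
With the change applied: demand Qd = 121 - 3P, supply Qs = 6P - 32.
New equilibrium: 121 - 3P = 6P - 32 ⇒ 153 = 9P ⇒ P = 17, Q = 70.
ΔP = 17 − 19 = -2.00.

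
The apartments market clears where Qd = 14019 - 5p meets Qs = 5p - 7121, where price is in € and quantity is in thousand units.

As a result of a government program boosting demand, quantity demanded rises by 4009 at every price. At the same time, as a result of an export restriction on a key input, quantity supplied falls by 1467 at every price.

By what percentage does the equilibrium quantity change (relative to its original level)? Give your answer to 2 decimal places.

+36.85

Initially, 14019 - 5p = 5p - 7121, so 21140 = 10p and p = 2114, Q = 3449.
The shock moves the curves to Qd = 18028 - 5p and Qs = 5p - 8588.
New equilibrium: 18028 - 5p = 5p - 8588 ⇒ 26616 = 10p ⇒ p = 2661.6, Q = 4720.
%ΔQ = (4720 − 3449) / 3449 × 100 = +36.85%.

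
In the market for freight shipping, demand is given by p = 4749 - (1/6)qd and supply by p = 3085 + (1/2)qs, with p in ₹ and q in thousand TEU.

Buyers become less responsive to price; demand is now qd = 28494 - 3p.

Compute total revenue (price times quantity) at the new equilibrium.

53352055.68

Before the shock: 28494 - 6p = 2p - 6170 ⇒ 34664 = 8p ⇒ p = 4333, q = 2496.
With the change applied: demand qd = 28494 - 3p, supply qs = 2p - 6170.
Equate the new curves: 28494 - 3p = 2p - 6170, giving 34664 = 5p, p = 6932.8, q = 7695.6.
New expenditure = 6932.8 × 7695.6 = 53352055.68.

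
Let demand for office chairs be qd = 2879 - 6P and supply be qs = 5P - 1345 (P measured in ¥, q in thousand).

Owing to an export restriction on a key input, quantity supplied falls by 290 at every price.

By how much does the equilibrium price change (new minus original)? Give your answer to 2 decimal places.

Before the shock: 2879 - 6P = 5P - 1345 ⇒ 4224 = 11P ⇒ P = 384, q = 575.
After the shift, demand is qd = 2879 - 6P and supply is qs = 5P - 1635.
New equilibrium: 2879 - 6P = 5P - 1635 ⇒ 4514 = 11P ⇒ P = 4514/11 ≈ 410.3636, q = 4585/11 ≈ 416.8182.
ΔP = 410.3636 − 384 = +26.36.

+26.36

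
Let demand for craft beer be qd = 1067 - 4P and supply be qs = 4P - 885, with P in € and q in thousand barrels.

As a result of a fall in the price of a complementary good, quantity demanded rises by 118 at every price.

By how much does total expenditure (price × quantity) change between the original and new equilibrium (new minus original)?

+16608.5

Before the shock: 1067 - 4P = 4P - 885 ⇒ 1952 = 8P ⇒ P = 244, q = 91.
The new curves are qd = 1185 - 4P (demand) and qs = 4P - 885 (supply).
New equilibrium: 1185 - 4P = 4P - 885 ⇒ 2070 = 8P ⇒ P = 258.75, q = 150.
Expenditure moves from 244×91 = 22204 to 258.75×150 = 38812.5; change = +16608.5.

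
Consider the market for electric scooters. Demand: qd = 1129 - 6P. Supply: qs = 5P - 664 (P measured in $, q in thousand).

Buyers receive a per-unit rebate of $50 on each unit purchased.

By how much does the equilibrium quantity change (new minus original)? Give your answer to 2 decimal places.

Solve the original market: 1129 - 6P = 5P - 664, hence P = 163 and q = 151.
Since buyers' out-of-pocket price is the market price minus the rebate, the effective demand curve becomes qd = 1429 - 6P.
Setting them equal: 1429 - 6P = 5P - 664 → 2093 = 11P, so P = 2093/11 ≈ 190.2727 and q = 3161/11 ≈ 287.3636.
Δq = 287.3636 − 151 = +136.36.

+136.36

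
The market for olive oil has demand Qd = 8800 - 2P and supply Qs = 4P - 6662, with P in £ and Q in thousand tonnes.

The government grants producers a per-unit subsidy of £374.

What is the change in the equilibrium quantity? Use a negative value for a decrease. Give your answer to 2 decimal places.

Before the shock: 8800 - 2P = 4P - 6662 ⇒ 15462 = 6P ⇒ P = 2577, Q = 3646.
Since sellers receive the price plus the subsidy, the effective supply curve becomes Qs = 4P - 5166.
New equilibrium: 8800 - 2P = 4P - 5166 ⇒ 13966 = 6P ⇒ P = 6983/3 ≈ 2327.6667, Q = 12434/3 ≈ 4144.6667.
ΔQ = 4144.6667 − 3646 = +498.67.

+498.67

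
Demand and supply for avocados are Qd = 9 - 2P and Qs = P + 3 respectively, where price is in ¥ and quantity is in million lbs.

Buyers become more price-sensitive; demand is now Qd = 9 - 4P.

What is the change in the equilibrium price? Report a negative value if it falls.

Solve the original market: 9 - 2P = P + 3, hence P = 2 and Q = 5.
With the change applied: demand Qd = 9 - 4P, supply Qs = P + 3.
New equilibrium: 9 - 4P = P + 3 ⇒ 6 = 5P ⇒ P = 1.2, Q = 4.2.
ΔP = 1.2 − 2 = -0.8.

-0.8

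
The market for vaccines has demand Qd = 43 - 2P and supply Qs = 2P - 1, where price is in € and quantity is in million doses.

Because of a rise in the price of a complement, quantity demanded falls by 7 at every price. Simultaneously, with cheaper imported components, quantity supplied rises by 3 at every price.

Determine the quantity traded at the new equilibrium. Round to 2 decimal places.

19.00

Initially, 43 - 2P = 2P - 1, so 44 = 4P and P = 11, Q = 21.
The shock moves the curves to Qd = 36 - 2P and Qs = 2P + 2.
Clearing the new market: 36 - 2P = 2P + 2, so P = 8.5 and Q = 19.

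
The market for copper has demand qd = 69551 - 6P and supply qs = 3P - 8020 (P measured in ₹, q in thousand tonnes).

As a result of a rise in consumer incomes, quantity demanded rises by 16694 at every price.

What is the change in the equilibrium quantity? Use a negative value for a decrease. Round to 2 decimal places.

+5564.67

Before the shock: 69551 - 6P = 3P - 8020 ⇒ 77571 = 9P ⇒ P = 8619, q = 17837.
With the change applied: demand qd = 86245 - 6P, supply qs = 3P - 8020.
Clearing the new market: 86245 - 6P = 3P - 8020, so P = 94265/9 ≈ 10473.8889 and q = 70205/3 ≈ 23401.6667.
Δq = 23401.6667 − 17837 = +5564.67.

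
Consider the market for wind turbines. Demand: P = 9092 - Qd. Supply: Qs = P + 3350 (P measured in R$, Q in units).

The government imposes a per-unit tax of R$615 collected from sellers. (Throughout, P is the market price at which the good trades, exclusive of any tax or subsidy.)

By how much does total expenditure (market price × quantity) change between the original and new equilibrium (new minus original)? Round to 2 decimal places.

+935568.75

Before the shock: 9092 - P = P + 3350 ⇒ 5742 = 2P ⇒ P = 2871, Q = 6221.
Since sellers keep the price net of the tax, the effective supply curve becomes Qs = P + 2735.
New equilibrium: 9092 - P = P + 2735 ⇒ 6357 = 2P ⇒ P = 3178.5, Q = 5913.5.
Expenditure moves from 2871×6221 = 17860491 to 3178.5×5913.5 = 18796059.75; change = +935568.75.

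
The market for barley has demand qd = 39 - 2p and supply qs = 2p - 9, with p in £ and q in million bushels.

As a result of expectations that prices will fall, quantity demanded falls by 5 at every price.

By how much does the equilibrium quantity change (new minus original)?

-2.5

Solve the original market: 39 - 2p = 2p - 9, hence p = 12 and q = 15.
The shock moves the curves to qd = 34 - 2p and qs = 2p - 9.
New equilibrium: 34 - 2p = 2p - 9 ⇒ 43 = 4p ⇒ p = 10.75, q = 12.5.
Δq = 12.5 − 15 = -2.5.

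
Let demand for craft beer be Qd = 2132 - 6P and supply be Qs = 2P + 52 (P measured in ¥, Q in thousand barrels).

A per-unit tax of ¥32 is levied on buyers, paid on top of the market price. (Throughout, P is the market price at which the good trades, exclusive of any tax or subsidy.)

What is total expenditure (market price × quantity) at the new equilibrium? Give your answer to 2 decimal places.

123664.00

Before the shock: 2132 - 6P = 2P + 52 ⇒ 2080 = 8P ⇒ P = 260, Q = 572.
Since buyers pay the price plus the tax, the effective demand curve becomes Qd = 1940 - 6P.
Clearing the new market: 1940 - 6P = 2P + 52, so P = 236 and Q = 524.
New expenditure = 236 × 524 = 123664.00.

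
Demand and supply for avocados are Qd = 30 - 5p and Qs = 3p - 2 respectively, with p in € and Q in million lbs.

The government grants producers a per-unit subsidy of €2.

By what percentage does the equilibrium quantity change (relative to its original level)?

Before the shock: 30 - 5p = 3p - 2 ⇒ 32 = 8p ⇒ p = 4, Q = 10.
Since sellers receive the price plus the subsidy, the effective supply curve becomes Qs = 3p + 4.
New equilibrium: 30 - 5p = 3p + 4 ⇒ 26 = 8p ⇒ p = 3.25, Q = 13.75.
%ΔQ = (13.75 − 10) / 10 × 100 = +37.5%.

+37.5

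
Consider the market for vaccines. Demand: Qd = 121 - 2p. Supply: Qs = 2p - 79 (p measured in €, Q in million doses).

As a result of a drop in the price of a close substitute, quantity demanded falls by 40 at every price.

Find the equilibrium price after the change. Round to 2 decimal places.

40.00

Initially, 121 - 2p = 2p - 79, so 200 = 4p and p = 50, Q = 21.
The shock moves the curves to Qd = 81 - 2p and Qs = 2p - 79.
Setting them equal: 81 - 2p = 2p - 79 → 160 = 4p, so p = 40 and Q = 1.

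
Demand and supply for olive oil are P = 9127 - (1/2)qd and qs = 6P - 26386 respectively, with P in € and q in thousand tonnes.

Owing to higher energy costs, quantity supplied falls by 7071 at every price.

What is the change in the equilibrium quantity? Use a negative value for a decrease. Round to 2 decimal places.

Initially, 18254 - 2P = 6P - 26386, so 44640 = 8P and P = 5580, q = 7094.
The new curves are qd = 18254 - 2P (demand) and qs = 6P - 33457 (supply).
Clearing the new market: 18254 - 2P = 6P - 33457, so P = 6463.875 and q = 5326.25.
Δq = 5326.25 − 7094 = -1767.75.

-1767.75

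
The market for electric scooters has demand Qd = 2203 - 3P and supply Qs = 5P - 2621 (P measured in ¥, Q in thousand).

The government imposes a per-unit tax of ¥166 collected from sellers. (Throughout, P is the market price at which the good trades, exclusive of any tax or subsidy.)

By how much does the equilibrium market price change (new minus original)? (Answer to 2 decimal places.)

Initially, 2203 - 3P = 5P - 2621, so 4824 = 8P and P = 603, Q = 394.
Since sellers keep the price net of the tax, the effective supply curve becomes Qs = 5P - 3451.
Equate the new curves: 2203 - 3P = 5P - 3451, giving 5654 = 8P, P = 706.75, Q = 82.75.
ΔP = 706.75 − 603 = +103.75.

+103.75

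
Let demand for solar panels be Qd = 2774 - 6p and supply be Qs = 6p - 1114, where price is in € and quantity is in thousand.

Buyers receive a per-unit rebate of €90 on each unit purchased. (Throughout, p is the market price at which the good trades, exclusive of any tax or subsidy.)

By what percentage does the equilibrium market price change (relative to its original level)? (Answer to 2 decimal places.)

Original equilibrium: 2774 - 6p = 6p - 1114 gives 3888 = 12p, so p = 324 and Q = 830.
Since buyers' out-of-pocket price is the market price minus the rebate, the effective demand curve becomes Qd = 3314 - 6p.
Equate the new curves: 3314 - 6p = 6p - 1114, giving 4428 = 12p, p = 369, Q = 1100.
%Δp = (369 − 324) / 324 × 100 = +13.89%.

+13.89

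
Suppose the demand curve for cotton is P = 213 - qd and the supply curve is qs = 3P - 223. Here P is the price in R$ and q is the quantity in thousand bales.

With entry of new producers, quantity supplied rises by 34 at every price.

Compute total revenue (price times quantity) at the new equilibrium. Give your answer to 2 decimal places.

Original equilibrium: 213 - P = 3P - 223 gives 436 = 4P, so P = 109 and q = 104.
With the change applied: demand qd = 213 - P, supply qs = 3P - 189.
New equilibrium: 213 - P = 3P - 189 ⇒ 402 = 4P ⇒ P = 100.5, q = 112.5.
New expenditure = 100.5 × 112.5 = 11306.25.

11306.25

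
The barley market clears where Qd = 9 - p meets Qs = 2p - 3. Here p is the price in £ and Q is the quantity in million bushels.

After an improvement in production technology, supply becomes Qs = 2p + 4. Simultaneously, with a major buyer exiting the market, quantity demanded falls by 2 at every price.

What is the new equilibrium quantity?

Initially, 9 - p = 2p - 3, so 12 = 3p and p = 4, Q = 5.
The shock moves the curves to Qd = 7 - p and Qs = 2p + 4.
Equate the new curves: 7 - p = 2p + 4, giving 3 = 3p, p = 1, Q = 6.

6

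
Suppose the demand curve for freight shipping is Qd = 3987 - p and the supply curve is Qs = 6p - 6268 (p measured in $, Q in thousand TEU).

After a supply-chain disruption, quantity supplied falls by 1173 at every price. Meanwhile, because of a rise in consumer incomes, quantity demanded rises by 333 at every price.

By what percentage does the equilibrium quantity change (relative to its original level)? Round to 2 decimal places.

+4.67

Solve the original market: 3987 - p = 6p - 6268, hence p = 1465 and Q = 2522.
After the shift, demand is Qd = 4320 - p and supply is Qs = 6p - 7441.
Clearing the new market: 4320 - p = 6p - 7441, so p = 11761/7 ≈ 1680.1429 and Q = 18479/7 ≈ 2639.8571.
%ΔQ = (2639.8571 − 2522) / 2522 × 100 = +4.67%.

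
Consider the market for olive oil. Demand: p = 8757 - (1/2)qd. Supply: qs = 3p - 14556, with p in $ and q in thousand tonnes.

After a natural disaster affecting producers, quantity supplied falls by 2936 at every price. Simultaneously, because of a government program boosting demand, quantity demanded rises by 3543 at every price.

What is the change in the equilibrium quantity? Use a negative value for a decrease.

Initially, 17514 - 2p = 3p - 14556, so 32070 = 5p and p = 6414, q = 4686.
After the shift, demand is qd = 21057 - 2p and supply is qs = 3p - 17492.
Setting them equal: 21057 - 2p = 3p - 17492 → 38549 = 5p, so p = 7709.8 and q = 5637.4.
Δq = 5637.4 − 4686 = +951.4.

+951.4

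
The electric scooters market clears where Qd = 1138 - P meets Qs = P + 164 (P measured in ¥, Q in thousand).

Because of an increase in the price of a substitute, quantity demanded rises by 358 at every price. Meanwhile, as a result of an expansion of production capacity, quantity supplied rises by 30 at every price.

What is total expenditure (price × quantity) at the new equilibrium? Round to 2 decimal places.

Initially, 1138 - P = P + 164, so 974 = 2P and P = 487, Q = 651.
With the change applied: demand Qd = 1496 - P, supply Qs = P + 194.
New equilibrium: 1496 - P = P + 194 ⇒ 1302 = 2P ⇒ P = 651, Q = 845.
New expenditure = 651 × 845 = 550095.00.

550095.00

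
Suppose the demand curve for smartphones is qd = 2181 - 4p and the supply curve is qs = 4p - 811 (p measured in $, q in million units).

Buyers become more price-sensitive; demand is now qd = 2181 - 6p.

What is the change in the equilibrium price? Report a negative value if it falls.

-74.8

Original equilibrium: 2181 - 4p = 4p - 811 gives 2992 = 8p, so p = 374 and q = 685.
The shock moves the curves to qd = 2181 - 6p and qs = 4p - 811.
New equilibrium: 2181 - 6p = 4p - 811 ⇒ 2992 = 10p ⇒ p = 299.2, q = 385.8.
Δp = 299.2 − 374 = -74.8.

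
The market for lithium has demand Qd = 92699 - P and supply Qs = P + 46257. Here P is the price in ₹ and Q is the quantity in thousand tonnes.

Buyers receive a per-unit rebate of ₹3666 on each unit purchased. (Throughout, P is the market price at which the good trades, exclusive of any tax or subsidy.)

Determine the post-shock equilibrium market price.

Before the shock: 92699 - P = P + 46257 ⇒ 46442 = 2P ⇒ P = 23221, Q = 69478.
Since buyers' out-of-pocket price is the market price minus the rebate, the effective demand curve becomes Qd = 96365 - P.
Setting them equal: 96365 - P = P + 46257 → 50108 = 2P, so P = 25054 and Q = 71311.

25054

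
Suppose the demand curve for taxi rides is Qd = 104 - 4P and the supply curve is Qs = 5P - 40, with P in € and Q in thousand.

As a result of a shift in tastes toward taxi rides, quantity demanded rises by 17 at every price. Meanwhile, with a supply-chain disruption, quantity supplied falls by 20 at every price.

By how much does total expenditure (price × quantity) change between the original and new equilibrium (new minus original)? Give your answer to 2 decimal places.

Original equilibrium: 104 - 4P = 5P - 40 gives 144 = 9P, so P = 16 and Q = 40.
The new curves are Qd = 121 - 4P (demand) and Qs = 5P - 60 (supply).
Equate the new curves: 121 - 4P = 5P - 60, giving 181 = 9P, P = 181/9 ≈ 20.1111, Q = 365/9 ≈ 40.5556.
Expenditure moves from 16×40 = 640 to 20.1111×40.5556 = 815.6173; change = +175.62.

+175.62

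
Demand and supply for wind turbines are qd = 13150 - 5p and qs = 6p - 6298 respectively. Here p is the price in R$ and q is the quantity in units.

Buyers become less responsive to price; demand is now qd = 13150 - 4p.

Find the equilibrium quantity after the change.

Initially, 13150 - 5p = 6p - 6298, so 19448 = 11p and p = 1768, q = 4310.
The shock moves the curves to qd = 13150 - 4p and qs = 6p - 6298.
New equilibrium: 13150 - 4p = 6p - 6298 ⇒ 19448 = 10p ⇒ p = 1944.8, q = 5370.8.

5370.8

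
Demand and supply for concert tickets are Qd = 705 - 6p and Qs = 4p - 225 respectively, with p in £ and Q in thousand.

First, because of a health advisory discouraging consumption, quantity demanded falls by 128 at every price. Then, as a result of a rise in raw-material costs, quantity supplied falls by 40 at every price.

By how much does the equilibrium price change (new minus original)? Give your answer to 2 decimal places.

Solve the original market: 705 - 6p = 4p - 225, hence p = 93 and Q = 147.
The shock moves the curves to Qd = 577 - 6p and Qs = 4p - 265.
Equate the new curves: 577 - 6p = 4p - 265, giving 842 = 10p, p = 84.2, Q = 71.8.
Δp = 84.2 − 93 = -8.80.

-8.80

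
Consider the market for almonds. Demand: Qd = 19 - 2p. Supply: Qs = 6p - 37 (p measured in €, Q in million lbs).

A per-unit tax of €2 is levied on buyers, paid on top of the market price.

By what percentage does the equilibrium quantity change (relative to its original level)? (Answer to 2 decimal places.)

Initially, 19 - 2p = 6p - 37, so 56 = 8p and p = 7, Q = 5.
Since buyers pay the price plus the tax, the effective demand curve becomes Qd = 15 - 2p.
Equate the new curves: 15 - 2p = 6p - 37, giving 52 = 8p, p = 6.5, Q = 2.
%ΔQ = (2 − 5) / 5 × 100 = -60.00%.

-60.00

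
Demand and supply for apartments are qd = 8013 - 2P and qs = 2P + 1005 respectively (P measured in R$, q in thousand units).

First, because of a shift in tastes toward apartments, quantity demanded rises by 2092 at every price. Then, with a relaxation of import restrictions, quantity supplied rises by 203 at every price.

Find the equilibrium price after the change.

2224.25

Solve the original market: 8013 - 2P = 2P + 1005, hence P = 1752 and q = 4509.
With the change applied: demand qd = 10105 - 2P, supply qs = 2P + 1208.
Clearing the new market: 10105 - 2P = 2P + 1208, so P = 2224.25 and q = 5656.5.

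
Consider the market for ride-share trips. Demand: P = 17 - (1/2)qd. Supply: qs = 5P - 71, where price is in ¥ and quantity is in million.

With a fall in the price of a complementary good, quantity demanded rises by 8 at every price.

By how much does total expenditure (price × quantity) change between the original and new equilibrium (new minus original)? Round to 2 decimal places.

+96.82

Before the shock: 34 - 2P = 5P - 71 ⇒ 105 = 7P ⇒ P = 15, q = 4.
The new curves are qd = 42 - 2P (demand) and qs = 5P - 71 (supply).
Clearing the new market: 42 - 2P = 5P - 71, so P = 113/7 ≈ 16.1429 and q = 68/7 ≈ 9.7143.
Expenditure moves from 15×4 = 60 to 16.1429×9.7143 = 156.8163; change = +96.82.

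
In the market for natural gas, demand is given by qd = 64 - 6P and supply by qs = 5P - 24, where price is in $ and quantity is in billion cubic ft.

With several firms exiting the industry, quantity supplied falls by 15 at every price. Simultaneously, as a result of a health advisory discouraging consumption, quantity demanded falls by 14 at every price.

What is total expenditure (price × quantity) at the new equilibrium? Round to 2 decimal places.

Before the shock: 64 - 6P = 5P - 24 ⇒ 88 = 11P ⇒ P = 8, q = 16.
The shock moves the curves to qd = 50 - 6P and qs = 5P - 39.
Clearing the new market: 50 - 6P = 5P - 39, so P = 89/11 ≈ 8.0909 and q = 16/11 ≈ 1.4545.
New expenditure = 8.0909 × 1.4545 = 11.77.

11.77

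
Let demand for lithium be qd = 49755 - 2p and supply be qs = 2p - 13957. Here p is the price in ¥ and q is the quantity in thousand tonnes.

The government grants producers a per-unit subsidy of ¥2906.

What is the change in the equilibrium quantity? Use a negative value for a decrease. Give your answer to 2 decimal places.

Initially, 49755 - 2p = 2p - 13957, so 63712 = 4p and p = 15928, q = 17899.
Since sellers receive the price plus the subsidy, the effective supply curve becomes qs = 2p - 8145.
Clearing the new market: 49755 - 2p = 2p - 8145, so p = 14475 and q = 20805.
Δq = 20805 − 17899 = +2906.00.

+2906.00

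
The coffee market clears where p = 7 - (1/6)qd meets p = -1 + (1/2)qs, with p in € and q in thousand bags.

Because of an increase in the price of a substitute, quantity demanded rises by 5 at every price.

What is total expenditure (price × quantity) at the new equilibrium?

Initially, 42 - 6p = 2p + 2, so 40 = 8p and p = 5, q = 12.
With the change applied: demand qd = 47 - 6p, supply qs = 2p + 2.
Equate the new curves: 47 - 6p = 2p + 2, giving 45 = 8p, p = 5.625, q = 13.25.
New expenditure = 5.625 × 13.25 = 74.53125.

74.53125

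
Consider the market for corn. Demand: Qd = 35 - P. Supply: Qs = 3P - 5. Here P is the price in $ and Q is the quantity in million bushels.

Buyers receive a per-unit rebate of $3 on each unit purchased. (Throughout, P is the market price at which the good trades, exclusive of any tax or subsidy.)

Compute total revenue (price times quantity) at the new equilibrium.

292.9375

Before the shock: 35 - P = 3P - 5 ⇒ 40 = 4P ⇒ P = 10, Q = 25.
Since buyers' out-of-pocket price is the market price minus the rebate, the effective demand curve becomes Qd = 38 - P.
Clearing the new market: 38 - P = 3P - 5, so P = 10.75 and Q = 27.25.
New expenditure = 10.75 × 27.25 = 292.9375.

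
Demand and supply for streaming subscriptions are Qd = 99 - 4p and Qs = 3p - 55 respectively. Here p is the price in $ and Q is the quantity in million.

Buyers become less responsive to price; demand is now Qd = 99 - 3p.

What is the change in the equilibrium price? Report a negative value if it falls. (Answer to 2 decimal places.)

Original equilibrium: 99 - 4p = 3p - 55 gives 154 = 7p, so p = 22 and Q = 11.
The new curves are Qd = 99 - 3p (demand) and Qs = 3p - 55 (supply).
New equilibrium: 99 - 3p = 3p - 55 ⇒ 154 = 6p ⇒ p = 77/3 ≈ 25.6667, Q = 22.
Δp = 25.6667 − 22 = +3.67.

+3.67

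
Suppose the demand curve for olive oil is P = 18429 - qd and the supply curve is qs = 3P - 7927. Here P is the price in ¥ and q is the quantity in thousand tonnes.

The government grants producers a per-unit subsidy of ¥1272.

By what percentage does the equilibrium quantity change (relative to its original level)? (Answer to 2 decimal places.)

Before the shock: 18429 - P = 3P - 7927 ⇒ 26356 = 4P ⇒ P = 6589, q = 11840.
Since sellers receive the price plus the subsidy, the effective supply curve becomes qs = 3P - 4111.
New equilibrium: 18429 - P = 3P - 4111 ⇒ 22540 = 4P ⇒ P = 5635, q = 12794.
%Δq = (12794 − 11840) / 11840 × 100 = +8.06%.

+8.06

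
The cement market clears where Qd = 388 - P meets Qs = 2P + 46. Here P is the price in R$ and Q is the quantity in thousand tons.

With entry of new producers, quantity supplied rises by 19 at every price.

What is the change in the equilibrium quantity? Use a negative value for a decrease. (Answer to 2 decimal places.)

Original equilibrium: 388 - P = 2P + 46 gives 342 = 3P, so P = 114 and Q = 274.
The new curves are Qd = 388 - P (demand) and Qs = 2P + 65 (supply).
New equilibrium: 388 - P = 2P + 65 ⇒ 323 = 3P ⇒ P = 323/3 ≈ 107.6667, Q = 841/3 ≈ 280.3333.
ΔQ = 280.3333 − 274 = +6.33.

+6.33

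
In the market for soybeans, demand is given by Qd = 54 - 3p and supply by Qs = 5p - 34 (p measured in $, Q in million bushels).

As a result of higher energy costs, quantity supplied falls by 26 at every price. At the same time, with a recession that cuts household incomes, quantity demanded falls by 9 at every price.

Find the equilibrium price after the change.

13.125

Before the shock: 54 - 3p = 5p - 34 ⇒ 88 = 8p ⇒ p = 11, Q = 21.
The shock moves the curves to Qd = 45 - 3p and Qs = 5p - 60.
New equilibrium: 45 - 3p = 5p - 60 ⇒ 105 = 8p ⇒ p = 13.125, Q = 5.625.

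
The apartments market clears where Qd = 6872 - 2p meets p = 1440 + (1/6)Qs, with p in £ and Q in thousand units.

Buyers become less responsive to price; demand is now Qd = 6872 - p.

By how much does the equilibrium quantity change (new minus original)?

Initially, 6872 - 2p = 6p - 8640, so 15512 = 8p and p = 1939, Q = 2994.
The shock moves the curves to Qd = 6872 - p and Qs = 6p - 8640.
Equate the new curves: 6872 - p = 6p - 8640, giving 15512 = 7p, p = 2216, Q = 4656.
ΔQ = 4656 − 2994 = +1662.

+1662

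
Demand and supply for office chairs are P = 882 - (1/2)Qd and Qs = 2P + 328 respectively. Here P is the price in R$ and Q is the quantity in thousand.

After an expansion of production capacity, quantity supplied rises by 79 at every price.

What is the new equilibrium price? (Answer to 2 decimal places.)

339.25

Initially, 1764 - 2P = 2P + 328, so 1436 = 4P and P = 359, Q = 1046.
The shock moves the curves to Qd = 1764 - 2P and Qs = 2P + 407.
Equate the new curves: 1764 - 2P = 2P + 407, giving 1357 = 4P, P = 339.25, Q = 1085.5.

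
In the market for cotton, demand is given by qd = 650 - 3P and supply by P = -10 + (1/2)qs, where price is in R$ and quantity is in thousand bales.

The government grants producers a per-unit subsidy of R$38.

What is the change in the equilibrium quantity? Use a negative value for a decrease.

+45.6

Original equilibrium: 650 - 3P = 2P + 20 gives 630 = 5P, so P = 126 and q = 272.
Since sellers receive the price plus the subsidy, the effective supply curve becomes qs = 2P + 96.
New equilibrium: 650 - 3P = 2P + 96 ⇒ 554 = 5P ⇒ P = 110.8, q = 317.6.
Δq = 317.6 − 272 = +45.6.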